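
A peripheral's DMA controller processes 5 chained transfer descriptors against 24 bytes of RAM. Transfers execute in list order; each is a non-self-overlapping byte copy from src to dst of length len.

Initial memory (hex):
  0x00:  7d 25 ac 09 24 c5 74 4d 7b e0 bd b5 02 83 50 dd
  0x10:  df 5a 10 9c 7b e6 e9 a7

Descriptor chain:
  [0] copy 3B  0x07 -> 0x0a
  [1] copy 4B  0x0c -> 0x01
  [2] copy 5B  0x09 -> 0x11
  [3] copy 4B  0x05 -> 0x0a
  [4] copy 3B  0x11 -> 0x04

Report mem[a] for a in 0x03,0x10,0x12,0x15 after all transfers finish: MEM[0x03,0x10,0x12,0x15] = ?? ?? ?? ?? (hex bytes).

  after D0: wrote 3B at 0x0a = 4d7be0
  after D1: wrote 4B at 0x01 = e08350dd
  after D2: wrote 5B at 0x11 = e04d7be083
  after D3: wrote 4B at 0x0a = c5744d7b
  after D4: wrote 3B at 0x04 = e04d7b
query mem[0x03]=0x50, mem[0x10]=0xdf, mem[0x12]=0x4d, mem[0x15]=0x83

MEM[0x03,0x10,0x12,0x15] = 50 df 4d 83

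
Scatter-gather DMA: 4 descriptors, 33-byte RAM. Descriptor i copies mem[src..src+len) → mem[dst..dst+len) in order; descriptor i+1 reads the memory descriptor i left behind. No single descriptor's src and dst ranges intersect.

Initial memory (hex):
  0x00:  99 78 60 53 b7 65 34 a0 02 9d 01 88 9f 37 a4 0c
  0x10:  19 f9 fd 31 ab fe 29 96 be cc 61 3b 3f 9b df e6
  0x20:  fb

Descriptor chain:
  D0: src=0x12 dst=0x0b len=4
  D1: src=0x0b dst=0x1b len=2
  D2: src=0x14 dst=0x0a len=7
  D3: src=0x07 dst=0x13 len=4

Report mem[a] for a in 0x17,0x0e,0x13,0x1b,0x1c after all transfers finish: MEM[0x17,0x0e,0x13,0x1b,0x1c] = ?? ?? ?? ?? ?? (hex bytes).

MEM[0x17,0x0e,0x13,0x1b,0x1c] = 96 be a0 fd 31

D0: mem[0x0b..0x0e] <- [fd 31 ab fe]
D1: mem[0x1b..0x1c] <- [fd 31]
D2: mem[0x0a..0x10] <- [ab fe 29 96 be cc 61]
D3: mem[0x13..0x16] <- [a0 02 9d ab]
query mem[0x17]=0x96, mem[0x0e]=0xbe, mem[0x13]=0xa0, mem[0x1b]=0xfd, mem[0x1c]=0x31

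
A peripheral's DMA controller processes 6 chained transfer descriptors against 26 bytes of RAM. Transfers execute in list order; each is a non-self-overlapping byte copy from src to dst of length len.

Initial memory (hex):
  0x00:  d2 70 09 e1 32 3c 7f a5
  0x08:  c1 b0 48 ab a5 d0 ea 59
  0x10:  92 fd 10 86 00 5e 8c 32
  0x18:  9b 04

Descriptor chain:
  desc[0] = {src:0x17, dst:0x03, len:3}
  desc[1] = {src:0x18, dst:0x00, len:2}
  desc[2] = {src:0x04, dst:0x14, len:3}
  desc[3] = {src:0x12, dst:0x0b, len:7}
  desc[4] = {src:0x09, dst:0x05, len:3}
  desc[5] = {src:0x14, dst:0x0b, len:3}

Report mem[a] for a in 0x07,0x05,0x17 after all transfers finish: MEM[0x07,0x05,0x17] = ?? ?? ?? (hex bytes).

[0] 0x17->0x03 len=3 : 32 9b 04
[1] 0x18->0x00 len=2 : 9b 04
[2] 0x04->0x14 len=3 : 9b 04 7f
[3] 0x12->0x0b len=7 : 10 86 9b 04 7f 32 9b
[4] 0x09->0x05 len=3 : b0 48 10
[5] 0x14->0x0b len=3 : 9b 04 7f
query mem[0x07]=0x10, mem[0x05]=0xb0, mem[0x17]=0x32

MEM[0x07,0x05,0x17] = 10 b0 32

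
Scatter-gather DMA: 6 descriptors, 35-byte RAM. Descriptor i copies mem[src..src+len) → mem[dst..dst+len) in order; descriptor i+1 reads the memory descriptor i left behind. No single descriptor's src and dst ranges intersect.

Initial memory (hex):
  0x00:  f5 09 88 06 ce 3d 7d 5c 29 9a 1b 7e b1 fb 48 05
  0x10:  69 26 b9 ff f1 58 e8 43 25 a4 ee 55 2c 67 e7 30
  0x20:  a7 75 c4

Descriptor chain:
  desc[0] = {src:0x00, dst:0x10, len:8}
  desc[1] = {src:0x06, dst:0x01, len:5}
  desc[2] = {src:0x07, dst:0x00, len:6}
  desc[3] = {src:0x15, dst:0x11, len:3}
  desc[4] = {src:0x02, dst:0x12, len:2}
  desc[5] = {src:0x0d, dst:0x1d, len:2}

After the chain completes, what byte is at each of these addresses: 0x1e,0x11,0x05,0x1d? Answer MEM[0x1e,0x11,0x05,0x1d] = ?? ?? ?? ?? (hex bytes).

MEM[0x1e,0x11,0x05,0x1d] = 48 3d b1 fb

  after D0: wrote 8B at 0x10 = f5098806ce3d7d5c
  after D1: wrote 5B at 0x01 = 7d5c299a1b
  after D2: wrote 6B at 0x00 = 5c299a1b7eb1
  after D3: wrote 3B at 0x11 = 3d7d5c
  after D4: wrote 2B at 0x12 = 9a1b
  after D5: wrote 2B at 0x1d = fb48
query mem[0x1e]=0x48, mem[0x11]=0x3d, mem[0x05]=0xb1, mem[0x1d]=0xfb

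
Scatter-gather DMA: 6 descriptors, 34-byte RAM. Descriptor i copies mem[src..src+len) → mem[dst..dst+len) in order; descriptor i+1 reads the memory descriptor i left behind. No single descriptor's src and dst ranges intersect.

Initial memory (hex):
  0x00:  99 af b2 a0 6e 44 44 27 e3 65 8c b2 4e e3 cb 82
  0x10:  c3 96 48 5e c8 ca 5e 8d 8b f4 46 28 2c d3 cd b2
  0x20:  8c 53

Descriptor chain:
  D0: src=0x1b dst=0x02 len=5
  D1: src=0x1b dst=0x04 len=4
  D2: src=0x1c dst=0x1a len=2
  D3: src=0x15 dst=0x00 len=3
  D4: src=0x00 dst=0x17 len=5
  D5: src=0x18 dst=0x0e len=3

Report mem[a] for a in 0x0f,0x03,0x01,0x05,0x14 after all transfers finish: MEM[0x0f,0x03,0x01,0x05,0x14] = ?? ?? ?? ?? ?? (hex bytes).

MEM[0x0f,0x03,0x01,0x05,0x14] = 8d 2c 5e 2c c8

#0 dst[0x02+5] := {0x28,0x2c,0xd3,0xcd,0xb2}
#1 dst[0x04+4] := {0x28,0x2c,0xd3,0xcd}
#2 dst[0x1a+2] := {0x2c,0xd3}
#3 dst[0x00+3] := {0xca,0x5e,0x8d}
#4 dst[0x17+5] := {0xca,0x5e,0x8d,0x2c,0x28}
#5 dst[0x0e+3] := {0x5e,0x8d,0x2c}
query mem[0x0f]=0x8d, mem[0x03]=0x2c, mem[0x01]=0x5e, mem[0x05]=0x2c, mem[0x14]=0xc8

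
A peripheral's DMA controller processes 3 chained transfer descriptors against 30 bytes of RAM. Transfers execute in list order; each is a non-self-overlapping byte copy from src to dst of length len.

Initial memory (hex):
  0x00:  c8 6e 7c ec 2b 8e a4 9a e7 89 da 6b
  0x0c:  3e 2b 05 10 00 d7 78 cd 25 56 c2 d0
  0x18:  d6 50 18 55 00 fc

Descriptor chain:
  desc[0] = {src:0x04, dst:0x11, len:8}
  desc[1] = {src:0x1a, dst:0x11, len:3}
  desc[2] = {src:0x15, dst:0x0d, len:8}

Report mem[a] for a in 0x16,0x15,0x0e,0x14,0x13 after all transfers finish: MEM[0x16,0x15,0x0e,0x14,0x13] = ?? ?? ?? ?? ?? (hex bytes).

MEM[0x16,0x15,0x0e,0x14,0x13] = 89 e7 89 00 55

[0] 0x04->0x11 len=8 : 2b 8e a4 9a e7 89 da 6b
[1] 0x1a->0x11 len=3 : 18 55 00
[2] 0x15->0x0d len=8 : e7 89 da 6b 50 18 55 00
query mem[0x16]=0x89, mem[0x15]=0xe7, mem[0x0e]=0x89, mem[0x14]=0x00, mem[0x13]=0x55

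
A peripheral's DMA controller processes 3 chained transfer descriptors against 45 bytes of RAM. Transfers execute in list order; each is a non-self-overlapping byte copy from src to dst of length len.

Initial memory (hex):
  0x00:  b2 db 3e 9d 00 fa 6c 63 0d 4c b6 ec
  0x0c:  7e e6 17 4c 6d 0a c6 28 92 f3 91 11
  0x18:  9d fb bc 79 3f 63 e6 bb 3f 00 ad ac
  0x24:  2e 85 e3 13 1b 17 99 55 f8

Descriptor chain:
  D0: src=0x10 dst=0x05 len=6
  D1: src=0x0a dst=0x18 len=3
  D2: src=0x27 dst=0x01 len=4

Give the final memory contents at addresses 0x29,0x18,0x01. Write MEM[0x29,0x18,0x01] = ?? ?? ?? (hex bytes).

[0] 0x10->0x05 len=6 : 6d 0a c6 28 92 f3
[1] 0x0a->0x18 len=3 : f3 ec 7e
[2] 0x27->0x01 len=4 : 13 1b 17 99
query mem[0x29]=0x17, mem[0x18]=0xf3, mem[0x01]=0x13

MEM[0x29,0x18,0x01] = 17 f3 13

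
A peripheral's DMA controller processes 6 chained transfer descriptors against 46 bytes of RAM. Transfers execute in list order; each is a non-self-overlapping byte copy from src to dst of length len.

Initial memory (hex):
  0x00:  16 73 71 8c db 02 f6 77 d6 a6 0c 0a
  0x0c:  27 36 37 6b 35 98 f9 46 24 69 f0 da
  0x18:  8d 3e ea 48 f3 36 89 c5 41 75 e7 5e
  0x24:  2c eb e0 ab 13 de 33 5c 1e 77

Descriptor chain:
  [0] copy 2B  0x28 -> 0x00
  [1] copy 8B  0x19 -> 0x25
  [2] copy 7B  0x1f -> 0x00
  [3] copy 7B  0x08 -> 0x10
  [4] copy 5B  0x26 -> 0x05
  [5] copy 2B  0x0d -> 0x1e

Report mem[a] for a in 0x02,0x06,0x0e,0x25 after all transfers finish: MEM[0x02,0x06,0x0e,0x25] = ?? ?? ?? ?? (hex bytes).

  after D0: wrote 2B at 0x00 = 13de
  after D1: wrote 8B at 0x25 = 3eea48f33689c541
  after D2: wrote 7B at 0x00 = c54175e75e2c3e
  after D3: wrote 7B at 0x10 = d6a60c0a273637
  after D4: wrote 5B at 0x05 = ea48f33689
  after D5: wrote 2B at 0x1e = 3637
query mem[0x02]=0x75, mem[0x06]=0x48, mem[0x0e]=0x37, mem[0x25]=0x3e

MEM[0x02,0x06,0x0e,0x25] = 75 48 37 3e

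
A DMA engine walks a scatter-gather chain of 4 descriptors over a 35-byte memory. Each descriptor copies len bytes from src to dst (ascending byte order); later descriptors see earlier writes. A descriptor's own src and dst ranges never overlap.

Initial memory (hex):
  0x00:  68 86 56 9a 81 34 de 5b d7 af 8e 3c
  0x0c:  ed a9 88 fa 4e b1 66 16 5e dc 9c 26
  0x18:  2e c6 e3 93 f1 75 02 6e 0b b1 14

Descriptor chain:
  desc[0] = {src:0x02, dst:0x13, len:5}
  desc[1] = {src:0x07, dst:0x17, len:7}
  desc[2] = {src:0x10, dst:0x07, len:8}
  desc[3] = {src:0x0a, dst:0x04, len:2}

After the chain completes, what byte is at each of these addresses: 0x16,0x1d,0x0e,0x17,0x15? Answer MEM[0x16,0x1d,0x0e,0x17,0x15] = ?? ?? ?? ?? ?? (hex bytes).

[0] 0x02->0x13 len=5 : 56 9a 81 34 de
[1] 0x07->0x17 len=7 : 5b d7 af 8e 3c ed a9
[2] 0x10->0x07 len=8 : 4e b1 66 56 9a 81 34 5b
[3] 0x0a->0x04 len=2 : 56 9a
query mem[0x16]=0x34, mem[0x1d]=0xa9, mem[0x0e]=0x5b, mem[0x17]=0x5b, mem[0x15]=0x81

MEM[0x16,0x1d,0x0e,0x17,0x15] = 34 a9 5b 5b 81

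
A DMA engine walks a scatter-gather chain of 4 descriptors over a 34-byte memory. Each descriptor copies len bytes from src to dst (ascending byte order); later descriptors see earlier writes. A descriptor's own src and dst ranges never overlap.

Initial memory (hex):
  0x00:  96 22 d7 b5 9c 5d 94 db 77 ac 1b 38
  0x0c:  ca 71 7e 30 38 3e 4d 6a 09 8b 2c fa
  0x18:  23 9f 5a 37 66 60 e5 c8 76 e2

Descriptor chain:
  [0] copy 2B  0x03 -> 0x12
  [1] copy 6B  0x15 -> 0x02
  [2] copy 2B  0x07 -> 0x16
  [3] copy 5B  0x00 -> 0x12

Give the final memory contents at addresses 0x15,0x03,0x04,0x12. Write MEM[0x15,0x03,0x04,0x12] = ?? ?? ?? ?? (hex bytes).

  after D0: wrote 2B at 0x12 = b59c
  after D1: wrote 6B at 0x02 = 8b2cfa239f5a
  after D2: wrote 2B at 0x16 = 5a77
  after D3: wrote 5B at 0x12 = 96228b2cfa
query mem[0x15]=0x2c, mem[0x03]=0x2c, mem[0x04]=0xfa, mem[0x12]=0x96

MEM[0x15,0x03,0x04,0x12] = 2c 2c fa 96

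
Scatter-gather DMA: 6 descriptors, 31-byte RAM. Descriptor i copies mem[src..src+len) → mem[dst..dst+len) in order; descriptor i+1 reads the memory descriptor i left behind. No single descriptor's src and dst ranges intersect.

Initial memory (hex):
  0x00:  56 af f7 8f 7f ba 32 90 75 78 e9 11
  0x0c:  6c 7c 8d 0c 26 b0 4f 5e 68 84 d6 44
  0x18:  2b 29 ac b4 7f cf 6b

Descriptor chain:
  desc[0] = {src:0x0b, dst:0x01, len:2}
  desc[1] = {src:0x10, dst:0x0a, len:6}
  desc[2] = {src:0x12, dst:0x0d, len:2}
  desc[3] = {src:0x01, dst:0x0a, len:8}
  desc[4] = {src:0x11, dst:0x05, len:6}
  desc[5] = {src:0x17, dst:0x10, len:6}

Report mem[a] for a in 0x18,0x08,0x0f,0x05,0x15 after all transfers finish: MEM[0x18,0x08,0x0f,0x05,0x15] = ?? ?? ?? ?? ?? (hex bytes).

MEM[0x18,0x08,0x0f,0x05,0x15] = 2b 68 32 75 7f

[0] 0x0b->0x01 len=2 : 11 6c
[1] 0x10->0x0a len=6 : 26 b0 4f 5e 68 84
[2] 0x12->0x0d len=2 : 4f 5e
[3] 0x01->0x0a len=8 : 11 6c 8f 7f ba 32 90 75
[4] 0x11->0x05 len=6 : 75 4f 5e 68 84 d6
[5] 0x17->0x10 len=6 : 44 2b 29 ac b4 7f
query mem[0x18]=0x2b, mem[0x08]=0x68, mem[0x0f]=0x32, mem[0x05]=0x75, mem[0x15]=0x7f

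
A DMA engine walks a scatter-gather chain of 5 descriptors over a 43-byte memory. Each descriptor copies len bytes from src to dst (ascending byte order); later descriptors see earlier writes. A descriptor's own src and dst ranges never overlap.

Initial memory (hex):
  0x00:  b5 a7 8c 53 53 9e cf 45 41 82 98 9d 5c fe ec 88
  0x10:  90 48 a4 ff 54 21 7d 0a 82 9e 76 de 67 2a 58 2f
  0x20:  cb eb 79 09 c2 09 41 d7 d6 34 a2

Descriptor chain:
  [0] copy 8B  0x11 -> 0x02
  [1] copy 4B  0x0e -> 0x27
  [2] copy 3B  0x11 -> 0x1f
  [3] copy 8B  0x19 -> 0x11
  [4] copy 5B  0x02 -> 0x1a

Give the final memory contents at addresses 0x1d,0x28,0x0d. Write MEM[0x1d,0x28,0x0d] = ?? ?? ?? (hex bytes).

MEM[0x1d,0x28,0x0d] = 54 88 fe

[0] 0x11->0x02 len=8 : 48 a4 ff 54 21 7d 0a 82
[1] 0x0e->0x27 len=4 : ec 88 90 48
[2] 0x11->0x1f len=3 : 48 a4 ff
[3] 0x19->0x11 len=8 : 9e 76 de 67 2a 58 48 a4
[4] 0x02->0x1a len=5 : 48 a4 ff 54 21
query mem[0x1d]=0x54, mem[0x28]=0x88, mem[0x0d]=0xfe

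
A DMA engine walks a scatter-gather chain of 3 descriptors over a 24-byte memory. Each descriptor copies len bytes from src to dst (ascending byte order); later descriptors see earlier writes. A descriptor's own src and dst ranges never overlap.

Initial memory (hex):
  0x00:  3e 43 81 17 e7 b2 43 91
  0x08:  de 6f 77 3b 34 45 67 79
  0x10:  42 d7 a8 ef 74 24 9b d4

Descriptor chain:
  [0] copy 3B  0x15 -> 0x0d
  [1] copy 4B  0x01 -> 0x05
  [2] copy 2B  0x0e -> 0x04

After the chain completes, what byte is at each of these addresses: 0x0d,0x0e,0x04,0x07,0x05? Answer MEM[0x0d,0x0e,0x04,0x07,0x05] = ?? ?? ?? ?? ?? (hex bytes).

D0: mem[0x0d..0x0f] <- [24 9b d4]
D1: mem[0x05..0x08] <- [43 81 17 e7]
D2: mem[0x04..0x05] <- [9b d4]
query mem[0x0d]=0x24, mem[0x0e]=0x9b, mem[0x04]=0x9b, mem[0x07]=0x17, mem[0x05]=0xd4

MEM[0x0d,0x0e,0x04,0x07,0x05] = 24 9b 9b 17 d4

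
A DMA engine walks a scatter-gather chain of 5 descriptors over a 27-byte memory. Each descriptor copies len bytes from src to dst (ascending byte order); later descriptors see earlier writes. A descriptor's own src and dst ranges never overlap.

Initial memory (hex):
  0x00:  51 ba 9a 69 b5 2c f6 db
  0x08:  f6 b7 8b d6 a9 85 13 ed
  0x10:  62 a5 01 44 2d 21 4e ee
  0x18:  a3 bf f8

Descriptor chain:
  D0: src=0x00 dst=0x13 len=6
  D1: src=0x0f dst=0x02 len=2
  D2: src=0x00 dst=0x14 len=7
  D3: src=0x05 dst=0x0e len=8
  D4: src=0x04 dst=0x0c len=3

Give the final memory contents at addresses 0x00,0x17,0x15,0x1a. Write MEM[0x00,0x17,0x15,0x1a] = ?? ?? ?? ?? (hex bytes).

MEM[0x00,0x17,0x15,0x1a] = 51 62 a9 f6

[0] 0x00->0x13 len=6 : 51 ba 9a 69 b5 2c
[1] 0x0f->0x02 len=2 : ed 62
[2] 0x00->0x14 len=7 : 51 ba ed 62 b5 2c f6
[3] 0x05->0x0e len=8 : 2c f6 db f6 b7 8b d6 a9
[4] 0x04->0x0c len=3 : b5 2c f6
query mem[0x00]=0x51, mem[0x17]=0x62, mem[0x15]=0xa9, mem[0x1a]=0xf6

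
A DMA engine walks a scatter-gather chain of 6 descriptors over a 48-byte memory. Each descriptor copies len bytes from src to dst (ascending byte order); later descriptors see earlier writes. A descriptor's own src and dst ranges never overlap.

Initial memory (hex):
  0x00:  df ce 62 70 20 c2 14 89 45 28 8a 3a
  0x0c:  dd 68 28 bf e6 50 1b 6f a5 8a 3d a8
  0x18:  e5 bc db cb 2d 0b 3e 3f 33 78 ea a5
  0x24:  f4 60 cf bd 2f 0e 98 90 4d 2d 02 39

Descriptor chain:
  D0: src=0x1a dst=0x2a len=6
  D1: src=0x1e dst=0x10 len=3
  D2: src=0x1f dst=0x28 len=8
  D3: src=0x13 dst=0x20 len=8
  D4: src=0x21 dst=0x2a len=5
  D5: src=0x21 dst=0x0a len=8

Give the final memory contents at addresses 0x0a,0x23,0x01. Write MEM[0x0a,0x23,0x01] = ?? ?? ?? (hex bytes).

D0: mem[0x2a..0x2f] <- [db cb 2d 0b 3e 3f]
D1: mem[0x10..0x12] <- [3e 3f 33]
D2: mem[0x28..0x2f] <- [3f 33 78 ea a5 f4 60 cf]
D3: mem[0x20..0x27] <- [6f a5 8a 3d a8 e5 bc db]
D4: mem[0x2a..0x2e] <- [a5 8a 3d a8 e5]
D5: mem[0x0a..0x11] <- [a5 8a 3d a8 e5 bc db 3f]
query mem[0x0a]=0xa5, mem[0x23]=0x3d, mem[0x01]=0xce

MEM[0x0a,0x23,0x01] = a5 3d ce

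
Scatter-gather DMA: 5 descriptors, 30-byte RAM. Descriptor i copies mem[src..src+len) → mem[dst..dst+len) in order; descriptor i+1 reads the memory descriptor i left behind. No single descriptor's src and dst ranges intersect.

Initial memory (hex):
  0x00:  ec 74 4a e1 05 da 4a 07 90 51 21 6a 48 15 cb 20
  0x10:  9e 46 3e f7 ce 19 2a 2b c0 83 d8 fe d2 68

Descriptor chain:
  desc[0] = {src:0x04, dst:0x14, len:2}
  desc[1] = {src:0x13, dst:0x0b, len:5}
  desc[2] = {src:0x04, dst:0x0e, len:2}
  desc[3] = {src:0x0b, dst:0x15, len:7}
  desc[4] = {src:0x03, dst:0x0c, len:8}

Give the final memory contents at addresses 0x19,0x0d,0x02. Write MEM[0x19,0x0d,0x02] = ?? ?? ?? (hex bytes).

MEM[0x19,0x0d,0x02] = da 05 4a

#0 dst[0x14+2] := {0x05,0xda}
#1 dst[0x0b+5] := {0xf7,0x05,0xda,0x2a,0x2b}
#2 dst[0x0e+2] := {0x05,0xda}
#3 dst[0x15+7] := {0xf7,0x05,0xda,0x05,0xda,0x9e,0x46}
#4 dst[0x0c+8] := {0xe1,0x05,0xda,0x4a,0x07,0x90,0x51,0x21}
query mem[0x19]=0xda, mem[0x0d]=0x05, mem[0x02]=0x4a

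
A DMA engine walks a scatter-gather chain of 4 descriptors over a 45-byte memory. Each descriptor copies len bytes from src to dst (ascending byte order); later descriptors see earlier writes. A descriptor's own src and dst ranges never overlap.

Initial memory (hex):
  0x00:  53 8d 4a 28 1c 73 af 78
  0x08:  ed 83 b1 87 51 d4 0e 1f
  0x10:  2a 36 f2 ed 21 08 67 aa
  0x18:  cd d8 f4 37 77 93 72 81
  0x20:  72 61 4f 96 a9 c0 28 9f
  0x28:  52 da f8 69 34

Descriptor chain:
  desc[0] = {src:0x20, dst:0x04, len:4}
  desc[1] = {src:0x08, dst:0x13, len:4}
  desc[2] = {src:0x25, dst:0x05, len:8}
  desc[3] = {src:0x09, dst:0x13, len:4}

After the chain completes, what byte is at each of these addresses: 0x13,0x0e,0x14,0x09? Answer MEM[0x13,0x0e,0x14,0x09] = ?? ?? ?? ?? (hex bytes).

MEM[0x13,0x0e,0x14,0x09] = da 0e f8 da

#0 dst[0x04+4] := {0x72,0x61,0x4f,0x96}
#1 dst[0x13+4] := {0xed,0x83,0xb1,0x87}
#2 dst[0x05+8] := {0xc0,0x28,0x9f,0x52,0xda,0xf8,0x69,0x34}
#3 dst[0x13+4] := {0xda,0xf8,0x69,0x34}
query mem[0x13]=0xda, mem[0x0e]=0x0e, mem[0x14]=0xf8, mem[0x09]=0xda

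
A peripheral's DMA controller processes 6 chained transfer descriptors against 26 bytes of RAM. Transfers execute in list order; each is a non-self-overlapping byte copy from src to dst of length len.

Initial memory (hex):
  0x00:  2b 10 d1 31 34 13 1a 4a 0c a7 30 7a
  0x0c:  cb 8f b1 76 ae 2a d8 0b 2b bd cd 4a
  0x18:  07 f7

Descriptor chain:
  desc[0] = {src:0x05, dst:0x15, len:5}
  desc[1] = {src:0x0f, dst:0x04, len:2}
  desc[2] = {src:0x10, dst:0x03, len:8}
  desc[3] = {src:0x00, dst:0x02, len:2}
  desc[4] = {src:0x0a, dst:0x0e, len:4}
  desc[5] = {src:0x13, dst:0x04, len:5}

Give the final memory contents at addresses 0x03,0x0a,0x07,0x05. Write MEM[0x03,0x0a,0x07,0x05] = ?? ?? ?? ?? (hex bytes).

MEM[0x03,0x0a,0x07,0x05] = 10 4a 1a 2b

D0: mem[0x15..0x19] <- [13 1a 4a 0c a7]
D1: mem[0x04..0x05] <- [76 ae]
D2: mem[0x03..0x0a] <- [ae 2a d8 0b 2b 13 1a 4a]
D3: mem[0x02..0x03] <- [2b 10]
D4: mem[0x0e..0x11] <- [4a 7a cb 8f]
D5: mem[0x04..0x08] <- [0b 2b 13 1a 4a]
query mem[0x03]=0x10, mem[0x0a]=0x4a, mem[0x07]=0x1a, mem[0x05]=0x2b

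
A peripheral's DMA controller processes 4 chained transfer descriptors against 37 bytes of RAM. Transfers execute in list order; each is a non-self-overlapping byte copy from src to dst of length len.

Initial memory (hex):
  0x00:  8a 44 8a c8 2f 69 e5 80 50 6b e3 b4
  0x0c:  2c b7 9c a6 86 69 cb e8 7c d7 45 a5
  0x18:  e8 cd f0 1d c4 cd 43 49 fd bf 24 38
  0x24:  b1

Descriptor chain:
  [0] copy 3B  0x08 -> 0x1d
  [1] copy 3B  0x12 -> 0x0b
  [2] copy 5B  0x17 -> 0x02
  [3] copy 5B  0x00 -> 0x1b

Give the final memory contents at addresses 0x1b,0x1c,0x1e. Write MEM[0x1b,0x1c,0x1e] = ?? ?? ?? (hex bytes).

MEM[0x1b,0x1c,0x1e] = 8a 44 e8

D0: mem[0x1d..0x1f] <- [50 6b e3]
D1: mem[0x0b..0x0d] <- [cb e8 7c]
D2: mem[0x02..0x06] <- [a5 e8 cd f0 1d]
D3: mem[0x1b..0x1f] <- [8a 44 a5 e8 cd]
query mem[0x1b]=0x8a, mem[0x1c]=0x44, mem[0x1e]=0xe8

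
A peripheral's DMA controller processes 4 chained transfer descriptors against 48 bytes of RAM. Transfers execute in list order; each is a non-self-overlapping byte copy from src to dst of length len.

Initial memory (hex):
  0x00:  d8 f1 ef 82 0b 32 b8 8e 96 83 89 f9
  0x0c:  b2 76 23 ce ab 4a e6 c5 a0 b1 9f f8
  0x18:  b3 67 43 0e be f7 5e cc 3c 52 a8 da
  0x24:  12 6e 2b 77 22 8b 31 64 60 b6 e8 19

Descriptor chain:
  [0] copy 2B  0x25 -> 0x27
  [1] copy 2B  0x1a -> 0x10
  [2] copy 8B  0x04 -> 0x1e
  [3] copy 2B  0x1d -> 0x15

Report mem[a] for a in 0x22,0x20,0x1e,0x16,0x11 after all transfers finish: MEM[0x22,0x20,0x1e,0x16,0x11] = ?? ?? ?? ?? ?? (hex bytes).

[0] 0x25->0x27 len=2 : 6e 2b
[1] 0x1a->0x10 len=2 : 43 0e
[2] 0x04->0x1e len=8 : 0b 32 b8 8e 96 83 89 f9
[3] 0x1d->0x15 len=2 : f7 0b
query mem[0x22]=0x96, mem[0x20]=0xb8, mem[0x1e]=0x0b, mem[0x16]=0x0b, mem[0x11]=0x0e

MEM[0x22,0x20,0x1e,0x16,0x11] = 96 b8 0b 0b 0e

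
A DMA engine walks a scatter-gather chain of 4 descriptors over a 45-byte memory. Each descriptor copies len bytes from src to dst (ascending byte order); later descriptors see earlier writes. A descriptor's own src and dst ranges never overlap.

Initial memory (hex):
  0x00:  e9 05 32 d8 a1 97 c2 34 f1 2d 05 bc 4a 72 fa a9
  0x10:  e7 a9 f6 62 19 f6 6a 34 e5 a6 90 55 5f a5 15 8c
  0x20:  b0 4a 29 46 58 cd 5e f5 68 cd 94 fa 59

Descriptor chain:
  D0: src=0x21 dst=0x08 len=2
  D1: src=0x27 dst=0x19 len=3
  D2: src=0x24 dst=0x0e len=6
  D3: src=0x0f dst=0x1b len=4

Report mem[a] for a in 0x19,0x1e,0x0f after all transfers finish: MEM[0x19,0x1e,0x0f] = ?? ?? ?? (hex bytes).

#0 dst[0x08+2] := {0x4a,0x29}
#1 dst[0x19+3] := {0xf5,0x68,0xcd}
#2 dst[0x0e+6] := {0x58,0xcd,0x5e,0xf5,0x68,0xcd}
#3 dst[0x1b+4] := {0xcd,0x5e,0xf5,0x68}
query mem[0x19]=0xf5, mem[0x1e]=0x68, mem[0x0f]=0xcd

MEM[0x19,0x1e,0x0f] = f5 68 cd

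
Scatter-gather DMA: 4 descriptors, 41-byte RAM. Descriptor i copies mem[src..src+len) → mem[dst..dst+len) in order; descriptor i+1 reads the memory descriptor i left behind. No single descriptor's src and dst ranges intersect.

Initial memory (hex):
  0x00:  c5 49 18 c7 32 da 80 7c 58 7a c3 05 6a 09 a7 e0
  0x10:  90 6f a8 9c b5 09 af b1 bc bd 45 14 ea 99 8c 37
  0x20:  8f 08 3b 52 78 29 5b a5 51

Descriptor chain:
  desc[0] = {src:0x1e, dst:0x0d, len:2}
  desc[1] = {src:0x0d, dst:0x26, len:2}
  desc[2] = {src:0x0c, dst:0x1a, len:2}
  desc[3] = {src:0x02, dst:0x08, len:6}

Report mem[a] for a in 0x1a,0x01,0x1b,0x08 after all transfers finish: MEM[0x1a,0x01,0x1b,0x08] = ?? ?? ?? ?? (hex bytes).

MEM[0x1a,0x01,0x1b,0x08] = 6a 49 8c 18

D0: mem[0x0d..0x0e] <- [8c 37]
D1: mem[0x26..0x27] <- [8c 37]
D2: mem[0x1a..0x1b] <- [6a 8c]
D3: mem[0x08..0x0d] <- [18 c7 32 da 80 7c]
query mem[0x1a]=0x6a, mem[0x01]=0x49, mem[0x1b]=0x8c, mem[0x08]=0x18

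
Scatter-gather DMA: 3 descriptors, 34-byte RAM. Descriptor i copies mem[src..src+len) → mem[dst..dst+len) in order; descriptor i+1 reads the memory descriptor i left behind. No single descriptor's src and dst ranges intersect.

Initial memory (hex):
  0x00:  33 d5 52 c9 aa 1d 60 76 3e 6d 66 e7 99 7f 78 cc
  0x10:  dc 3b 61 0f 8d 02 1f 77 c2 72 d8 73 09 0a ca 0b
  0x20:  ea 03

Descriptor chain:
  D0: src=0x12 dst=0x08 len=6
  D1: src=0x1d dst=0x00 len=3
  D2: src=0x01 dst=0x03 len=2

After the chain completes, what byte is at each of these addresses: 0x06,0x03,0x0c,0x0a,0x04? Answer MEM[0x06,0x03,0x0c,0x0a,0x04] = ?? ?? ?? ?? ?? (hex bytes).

#0 dst[0x08+6] := {0x61,0x0f,0x8d,0x02,0x1f,0x77}
#1 dst[0x00+3] := {0x0a,0xca,0x0b}
#2 dst[0x03+2] := {0xca,0x0b}
query mem[0x06]=0x60, mem[0x03]=0xca, mem[0x0c]=0x1f, mem[0x0a]=0x8d, mem[0x04]=0x0b

MEM[0x06,0x03,0x0c,0x0a,0x04] = 60 ca 1f 8d 0b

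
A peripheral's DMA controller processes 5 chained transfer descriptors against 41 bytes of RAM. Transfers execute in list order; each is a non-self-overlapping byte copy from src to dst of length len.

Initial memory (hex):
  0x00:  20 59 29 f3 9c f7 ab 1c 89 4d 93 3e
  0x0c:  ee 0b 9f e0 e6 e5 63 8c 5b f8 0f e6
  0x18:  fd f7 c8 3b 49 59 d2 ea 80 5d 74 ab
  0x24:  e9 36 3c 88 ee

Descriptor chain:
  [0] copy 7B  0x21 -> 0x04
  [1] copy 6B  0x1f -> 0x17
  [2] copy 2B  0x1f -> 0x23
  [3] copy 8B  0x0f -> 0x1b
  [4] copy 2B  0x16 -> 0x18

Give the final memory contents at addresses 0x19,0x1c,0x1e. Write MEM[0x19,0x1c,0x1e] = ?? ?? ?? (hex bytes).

  after D0: wrote 7B at 0x04 = 5d74abe9363c88
  after D1: wrote 6B at 0x17 = ea805d74abe9
  after D2: wrote 2B at 0x23 = ea80
  after D3: wrote 8B at 0x1b = e0e6e5638c5bf80f
  after D4: wrote 2B at 0x18 = 0fea
query mem[0x19]=0xea, mem[0x1c]=0xe6, mem[0x1e]=0x63

MEM[0x19,0x1c,0x1e] = ea e6 63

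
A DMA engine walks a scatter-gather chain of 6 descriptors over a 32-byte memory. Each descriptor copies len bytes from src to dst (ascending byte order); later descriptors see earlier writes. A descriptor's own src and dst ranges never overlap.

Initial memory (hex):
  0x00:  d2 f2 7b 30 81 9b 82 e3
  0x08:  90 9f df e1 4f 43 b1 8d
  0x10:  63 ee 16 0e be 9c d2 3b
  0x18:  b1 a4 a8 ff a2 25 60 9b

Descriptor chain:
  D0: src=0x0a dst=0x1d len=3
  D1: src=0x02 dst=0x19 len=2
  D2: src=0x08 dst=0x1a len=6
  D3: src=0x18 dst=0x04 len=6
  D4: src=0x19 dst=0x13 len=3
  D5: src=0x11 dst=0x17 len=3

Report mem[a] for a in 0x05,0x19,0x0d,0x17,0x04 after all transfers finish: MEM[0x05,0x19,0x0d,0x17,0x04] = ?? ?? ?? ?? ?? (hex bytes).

#0 dst[0x1d+3] := {0xdf,0xe1,0x4f}
#1 dst[0x19+2] := {0x7b,0x30}
#2 dst[0x1a+6] := {0x90,0x9f,0xdf,0xe1,0x4f,0x43}
#3 dst[0x04+6] := {0xb1,0x7b,0x90,0x9f,0xdf,0xe1}
#4 dst[0x13+3] := {0x7b,0x90,0x9f}
#5 dst[0x17+3] := {0xee,0x16,0x7b}
query mem[0x05]=0x7b, mem[0x19]=0x7b, mem[0x0d]=0x43, mem[0x17]=0xee, mem[0x04]=0xb1

MEM[0x05,0x19,0x0d,0x17,0x04] = 7b 7b 43 ee b1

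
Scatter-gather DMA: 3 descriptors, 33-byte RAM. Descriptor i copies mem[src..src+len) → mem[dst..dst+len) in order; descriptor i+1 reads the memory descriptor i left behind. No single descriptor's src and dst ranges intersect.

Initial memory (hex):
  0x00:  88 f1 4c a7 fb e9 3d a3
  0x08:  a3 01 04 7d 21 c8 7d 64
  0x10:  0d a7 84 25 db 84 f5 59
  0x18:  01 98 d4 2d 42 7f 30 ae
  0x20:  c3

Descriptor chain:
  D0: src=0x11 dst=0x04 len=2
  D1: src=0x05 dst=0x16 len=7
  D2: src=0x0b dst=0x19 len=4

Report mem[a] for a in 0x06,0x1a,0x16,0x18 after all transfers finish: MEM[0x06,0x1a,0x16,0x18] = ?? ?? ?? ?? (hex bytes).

D0: mem[0x04..0x05] <- [a7 84]
D1: mem[0x16..0x1c] <- [84 3d a3 a3 01 04 7d]
D2: mem[0x19..0x1c] <- [7d 21 c8 7d]
query mem[0x06]=0x3d, mem[0x1a]=0x21, mem[0x16]=0x84, mem[0x18]=0xa3

MEM[0x06,0x1a,0x16,0x18] = 3d 21 84 a3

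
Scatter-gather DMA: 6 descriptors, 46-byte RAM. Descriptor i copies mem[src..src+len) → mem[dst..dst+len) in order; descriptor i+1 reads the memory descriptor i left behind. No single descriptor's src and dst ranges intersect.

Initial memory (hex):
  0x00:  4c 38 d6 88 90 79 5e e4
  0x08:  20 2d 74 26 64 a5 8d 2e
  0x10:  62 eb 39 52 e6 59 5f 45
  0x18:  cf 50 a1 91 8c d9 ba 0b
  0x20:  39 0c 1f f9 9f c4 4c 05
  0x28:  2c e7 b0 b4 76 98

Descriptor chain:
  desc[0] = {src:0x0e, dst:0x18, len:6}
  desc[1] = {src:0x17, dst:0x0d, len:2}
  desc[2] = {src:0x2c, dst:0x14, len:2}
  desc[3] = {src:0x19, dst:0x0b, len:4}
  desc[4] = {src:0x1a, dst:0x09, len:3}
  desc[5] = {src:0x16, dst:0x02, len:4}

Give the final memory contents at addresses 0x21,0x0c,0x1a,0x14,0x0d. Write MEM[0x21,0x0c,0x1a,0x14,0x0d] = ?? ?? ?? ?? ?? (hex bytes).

[0] 0x0e->0x18 len=6 : 8d 2e 62 eb 39 52
[1] 0x17->0x0d len=2 : 45 8d
[2] 0x2c->0x14 len=2 : 76 98
[3] 0x19->0x0b len=4 : 2e 62 eb 39
[4] 0x1a->0x09 len=3 : 62 eb 39
[5] 0x16->0x02 len=4 : 5f 45 8d 2e
query mem[0x21]=0x0c, mem[0x0c]=0x62, mem[0x1a]=0x62, mem[0x14]=0x76, mem[0x0d]=0xeb

MEM[0x21,0x0c,0x1a,0x14,0x0d] = 0c 62 62 76 eb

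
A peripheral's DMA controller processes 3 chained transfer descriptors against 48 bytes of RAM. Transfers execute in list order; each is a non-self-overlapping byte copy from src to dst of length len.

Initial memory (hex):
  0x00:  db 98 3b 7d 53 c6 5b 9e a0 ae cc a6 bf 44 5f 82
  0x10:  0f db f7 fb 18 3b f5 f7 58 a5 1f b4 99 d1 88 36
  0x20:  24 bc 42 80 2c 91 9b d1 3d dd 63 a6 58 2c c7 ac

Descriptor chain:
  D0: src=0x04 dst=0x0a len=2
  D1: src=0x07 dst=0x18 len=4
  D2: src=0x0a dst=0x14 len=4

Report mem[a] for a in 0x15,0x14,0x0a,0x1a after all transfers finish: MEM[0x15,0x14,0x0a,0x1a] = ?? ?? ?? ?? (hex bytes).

  after D0: wrote 2B at 0x0a = 53c6
  after D1: wrote 4B at 0x18 = 9ea0ae53
  after D2: wrote 4B at 0x14 = 53c6bf44
query mem[0x15]=0xc6, mem[0x14]=0x53, mem[0x0a]=0x53, mem[0x1a]=0xae

MEM[0x15,0x14,0x0a,0x1a] = c6 53 53 ae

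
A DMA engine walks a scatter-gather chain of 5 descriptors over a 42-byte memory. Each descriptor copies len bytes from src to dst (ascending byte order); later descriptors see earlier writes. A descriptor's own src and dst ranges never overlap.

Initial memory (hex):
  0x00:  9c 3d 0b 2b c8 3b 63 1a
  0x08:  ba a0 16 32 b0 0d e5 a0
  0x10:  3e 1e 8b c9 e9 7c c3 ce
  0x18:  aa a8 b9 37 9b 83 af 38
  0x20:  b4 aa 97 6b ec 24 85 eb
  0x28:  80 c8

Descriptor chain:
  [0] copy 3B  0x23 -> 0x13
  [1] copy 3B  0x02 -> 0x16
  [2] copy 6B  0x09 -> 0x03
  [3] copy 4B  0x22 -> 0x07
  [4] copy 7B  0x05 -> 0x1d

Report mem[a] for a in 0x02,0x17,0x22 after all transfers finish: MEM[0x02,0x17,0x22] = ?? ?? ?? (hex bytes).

#0 dst[0x13+3] := {0x6b,0xec,0x24}
#1 dst[0x16+3] := {0x0b,0x2b,0xc8}
#2 dst[0x03+6] := {0xa0,0x16,0x32,0xb0,0x0d,0xe5}
#3 dst[0x07+4] := {0x97,0x6b,0xec,0x24}
#4 dst[0x1d+7] := {0x32,0xb0,0x97,0x6b,0xec,0x24,0x32}
query mem[0x02]=0x0b, mem[0x17]=0x2b, mem[0x22]=0x24

MEM[0x02,0x17,0x22] = 0b 2b 24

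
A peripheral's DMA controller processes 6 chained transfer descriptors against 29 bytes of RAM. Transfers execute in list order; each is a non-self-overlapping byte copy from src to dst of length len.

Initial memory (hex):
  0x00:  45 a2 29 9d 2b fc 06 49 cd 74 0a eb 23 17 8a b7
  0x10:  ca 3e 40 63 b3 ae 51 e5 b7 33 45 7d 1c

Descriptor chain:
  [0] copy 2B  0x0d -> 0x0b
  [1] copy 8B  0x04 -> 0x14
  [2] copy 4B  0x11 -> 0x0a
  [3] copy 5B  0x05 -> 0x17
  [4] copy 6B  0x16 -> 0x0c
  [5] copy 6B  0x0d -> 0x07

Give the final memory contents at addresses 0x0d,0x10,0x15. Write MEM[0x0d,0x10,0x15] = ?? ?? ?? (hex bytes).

  after D0: wrote 2B at 0x0b = 178a
  after D1: wrote 8B at 0x14 = 2bfc0649cd740a17
  after D2: wrote 4B at 0x0a = 3e40632b
  after D3: wrote 5B at 0x17 = fc0649cd74
  after D4: wrote 6B at 0x0c = 06fc0649cd74
  after D5: wrote 6B at 0x07 = fc0649cd7440
query mem[0x0d]=0xfc, mem[0x10]=0xcd, mem[0x15]=0xfc

MEM[0x0d,0x10,0x15] = fc cd fc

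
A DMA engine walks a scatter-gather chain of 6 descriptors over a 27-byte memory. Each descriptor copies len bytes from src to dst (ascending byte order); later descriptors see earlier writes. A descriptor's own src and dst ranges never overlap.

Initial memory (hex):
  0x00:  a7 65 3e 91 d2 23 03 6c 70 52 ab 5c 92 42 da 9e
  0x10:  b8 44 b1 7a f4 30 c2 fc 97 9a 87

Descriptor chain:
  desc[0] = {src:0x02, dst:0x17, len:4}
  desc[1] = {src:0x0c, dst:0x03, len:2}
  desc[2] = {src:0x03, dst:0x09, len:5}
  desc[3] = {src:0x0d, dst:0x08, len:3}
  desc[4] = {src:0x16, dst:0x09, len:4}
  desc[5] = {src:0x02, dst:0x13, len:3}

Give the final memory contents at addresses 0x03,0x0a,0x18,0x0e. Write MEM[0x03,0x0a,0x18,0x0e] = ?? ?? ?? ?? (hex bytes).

MEM[0x03,0x0a,0x18,0x0e] = 92 3e 91 da

D0: mem[0x17..0x1a] <- [3e 91 d2 23]
D1: mem[0x03..0x04] <- [92 42]
D2: mem[0x09..0x0d] <- [92 42 23 03 6c]
D3: mem[0x08..0x0a] <- [6c da 9e]
D4: mem[0x09..0x0c] <- [c2 3e 91 d2]
D5: mem[0x13..0x15] <- [3e 92 42]
query mem[0x03]=0x92, mem[0x0a]=0x3e, mem[0x18]=0x91, mem[0x0e]=0xda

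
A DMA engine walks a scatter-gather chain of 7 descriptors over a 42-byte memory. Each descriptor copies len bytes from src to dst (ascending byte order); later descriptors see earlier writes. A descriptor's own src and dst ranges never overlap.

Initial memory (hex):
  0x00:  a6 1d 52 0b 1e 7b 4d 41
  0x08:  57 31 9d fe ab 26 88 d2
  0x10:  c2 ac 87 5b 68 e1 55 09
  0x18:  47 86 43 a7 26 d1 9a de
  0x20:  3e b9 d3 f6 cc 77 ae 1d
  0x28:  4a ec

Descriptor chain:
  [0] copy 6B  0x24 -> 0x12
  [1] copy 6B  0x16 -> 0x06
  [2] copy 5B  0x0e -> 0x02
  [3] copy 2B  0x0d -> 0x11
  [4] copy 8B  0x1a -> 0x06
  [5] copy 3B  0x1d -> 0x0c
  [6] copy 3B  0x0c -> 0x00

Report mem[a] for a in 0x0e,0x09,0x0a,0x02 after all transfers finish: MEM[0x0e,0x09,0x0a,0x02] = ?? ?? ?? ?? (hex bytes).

[0] 0x24->0x12 len=6 : cc 77 ae 1d 4a ec
[1] 0x16->0x06 len=6 : 4a ec 47 86 43 a7
[2] 0x0e->0x02 len=5 : 88 d2 c2 ac cc
[3] 0x0d->0x11 len=2 : 26 88
[4] 0x1a->0x06 len=8 : 43 a7 26 d1 9a de 3e b9
[5] 0x1d->0x0c len=3 : d1 9a de
[6] 0x0c->0x00 len=3 : d1 9a de
query mem[0x0e]=0xde, mem[0x09]=0xd1, mem[0x0a]=0x9a, mem[0x02]=0xde

MEM[0x0e,0x09,0x0a,0x02] = de d1 9a de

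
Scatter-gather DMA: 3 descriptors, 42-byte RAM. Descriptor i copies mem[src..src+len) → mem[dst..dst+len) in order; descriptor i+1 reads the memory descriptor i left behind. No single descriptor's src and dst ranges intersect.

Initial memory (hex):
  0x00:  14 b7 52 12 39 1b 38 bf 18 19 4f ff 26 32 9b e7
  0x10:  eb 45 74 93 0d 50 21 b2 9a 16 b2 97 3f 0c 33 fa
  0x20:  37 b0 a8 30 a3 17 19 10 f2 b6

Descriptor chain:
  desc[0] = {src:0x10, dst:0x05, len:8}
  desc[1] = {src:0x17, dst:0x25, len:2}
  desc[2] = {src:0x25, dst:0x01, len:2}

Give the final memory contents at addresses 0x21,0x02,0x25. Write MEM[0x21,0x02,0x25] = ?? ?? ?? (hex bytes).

MEM[0x21,0x02,0x25] = b0 9a b2

  after D0: wrote 8B at 0x05 = eb4574930d5021b2
  after D1: wrote 2B at 0x25 = b29a
  after D2: wrote 2B at 0x01 = b29a
query mem[0x21]=0xb0, mem[0x02]=0x9a, mem[0x25]=0xb2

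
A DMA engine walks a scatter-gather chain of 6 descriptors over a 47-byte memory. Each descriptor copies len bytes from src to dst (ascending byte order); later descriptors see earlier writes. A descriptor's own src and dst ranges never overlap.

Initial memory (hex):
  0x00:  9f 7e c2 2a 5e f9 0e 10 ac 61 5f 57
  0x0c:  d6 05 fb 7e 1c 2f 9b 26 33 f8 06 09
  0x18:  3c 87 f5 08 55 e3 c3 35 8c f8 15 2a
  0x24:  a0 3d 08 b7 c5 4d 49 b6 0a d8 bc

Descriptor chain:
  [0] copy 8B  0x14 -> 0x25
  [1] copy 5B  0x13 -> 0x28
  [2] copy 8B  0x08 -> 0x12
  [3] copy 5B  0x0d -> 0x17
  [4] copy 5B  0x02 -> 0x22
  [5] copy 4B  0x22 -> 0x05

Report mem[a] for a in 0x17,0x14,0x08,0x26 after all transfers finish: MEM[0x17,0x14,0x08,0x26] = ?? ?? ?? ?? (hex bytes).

#0 dst[0x25+8] := {0x33,0xf8,0x06,0x09,0x3c,0x87,0xf5,0x08}
#1 dst[0x28+5] := {0x26,0x33,0xf8,0x06,0x09}
#2 dst[0x12+8] := {0xac,0x61,0x5f,0x57,0xd6,0x05,0xfb,0x7e}
#3 dst[0x17+5] := {0x05,0xfb,0x7e,0x1c,0x2f}
#4 dst[0x22+5] := {0xc2,0x2a,0x5e,0xf9,0x0e}
#5 dst[0x05+4] := {0xc2,0x2a,0x5e,0xf9}
query mem[0x17]=0x05, mem[0x14]=0x5f, mem[0x08]=0xf9, mem[0x26]=0x0e

MEM[0x17,0x14,0x08,0x26] = 05 5f f9 0e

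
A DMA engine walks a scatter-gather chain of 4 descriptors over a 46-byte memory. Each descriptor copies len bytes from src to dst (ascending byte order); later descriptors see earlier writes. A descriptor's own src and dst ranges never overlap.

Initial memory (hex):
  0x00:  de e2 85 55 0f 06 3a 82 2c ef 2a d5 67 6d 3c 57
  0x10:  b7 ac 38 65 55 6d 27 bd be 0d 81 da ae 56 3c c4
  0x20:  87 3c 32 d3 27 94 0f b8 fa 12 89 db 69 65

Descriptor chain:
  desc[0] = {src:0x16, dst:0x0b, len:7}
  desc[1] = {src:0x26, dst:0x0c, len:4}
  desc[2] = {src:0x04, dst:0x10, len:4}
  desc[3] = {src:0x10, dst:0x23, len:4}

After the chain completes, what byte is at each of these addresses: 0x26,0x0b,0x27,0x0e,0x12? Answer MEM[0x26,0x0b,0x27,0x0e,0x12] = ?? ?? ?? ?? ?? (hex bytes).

MEM[0x26,0x0b,0x27,0x0e,0x12] = 82 27 b8 fa 3a

  after D0: wrote 7B at 0x0b = 27bdbe0d81daae
  after D1: wrote 4B at 0x0c = 0fb8fa12
  after D2: wrote 4B at 0x10 = 0f063a82
  after D3: wrote 4B at 0x23 = 0f063a82
query mem[0x26]=0x82, mem[0x0b]=0x27, mem[0x27]=0xb8, mem[0x0e]=0xfa, mem[0x12]=0x3a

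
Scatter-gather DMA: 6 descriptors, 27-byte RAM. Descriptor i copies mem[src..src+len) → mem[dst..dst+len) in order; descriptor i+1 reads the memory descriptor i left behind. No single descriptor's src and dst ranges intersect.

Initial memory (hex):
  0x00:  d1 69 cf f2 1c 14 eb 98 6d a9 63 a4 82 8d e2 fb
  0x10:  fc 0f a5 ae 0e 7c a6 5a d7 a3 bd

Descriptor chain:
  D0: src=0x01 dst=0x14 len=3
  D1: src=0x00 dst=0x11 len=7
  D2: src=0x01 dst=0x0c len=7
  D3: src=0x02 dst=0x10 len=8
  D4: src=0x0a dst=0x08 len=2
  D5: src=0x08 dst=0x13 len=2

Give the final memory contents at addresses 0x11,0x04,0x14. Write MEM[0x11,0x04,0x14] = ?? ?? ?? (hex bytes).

D0: mem[0x14..0x16] <- [69 cf f2]
D1: mem[0x11..0x17] <- [d1 69 cf f2 1c 14 eb]
D2: mem[0x0c..0x12] <- [69 cf f2 1c 14 eb 98]
D3: mem[0x10..0x17] <- [cf f2 1c 14 eb 98 6d a9]
D4: mem[0x08..0x09] <- [63 a4]
D5: mem[0x13..0x14] <- [63 a4]
query mem[0x11]=0xf2, mem[0x04]=0x1c, mem[0x14]=0xa4

MEM[0x11,0x04,0x14] = f2 1c a4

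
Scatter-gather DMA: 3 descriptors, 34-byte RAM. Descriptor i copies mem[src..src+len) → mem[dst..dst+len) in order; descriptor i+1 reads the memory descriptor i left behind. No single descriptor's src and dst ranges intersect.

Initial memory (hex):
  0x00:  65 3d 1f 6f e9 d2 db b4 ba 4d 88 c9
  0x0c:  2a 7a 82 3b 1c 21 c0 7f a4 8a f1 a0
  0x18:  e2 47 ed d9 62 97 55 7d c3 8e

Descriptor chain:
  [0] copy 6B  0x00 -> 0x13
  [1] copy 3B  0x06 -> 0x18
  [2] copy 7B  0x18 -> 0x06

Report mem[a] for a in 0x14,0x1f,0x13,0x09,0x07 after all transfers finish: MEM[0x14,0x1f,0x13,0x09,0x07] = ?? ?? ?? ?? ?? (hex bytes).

D0: mem[0x13..0x18] <- [65 3d 1f 6f e9 d2]
D1: mem[0x18..0x1a] <- [db b4 ba]
D2: mem[0x06..0x0c] <- [db b4 ba d9 62 97 55]
query mem[0x14]=0x3d, mem[0x1f]=0x7d, mem[0x13]=0x65, mem[0x09]=0xd9, mem[0x07]=0xb4

MEM[0x14,0x1f,0x13,0x09,0x07] = 3d 7d 65 d9 b4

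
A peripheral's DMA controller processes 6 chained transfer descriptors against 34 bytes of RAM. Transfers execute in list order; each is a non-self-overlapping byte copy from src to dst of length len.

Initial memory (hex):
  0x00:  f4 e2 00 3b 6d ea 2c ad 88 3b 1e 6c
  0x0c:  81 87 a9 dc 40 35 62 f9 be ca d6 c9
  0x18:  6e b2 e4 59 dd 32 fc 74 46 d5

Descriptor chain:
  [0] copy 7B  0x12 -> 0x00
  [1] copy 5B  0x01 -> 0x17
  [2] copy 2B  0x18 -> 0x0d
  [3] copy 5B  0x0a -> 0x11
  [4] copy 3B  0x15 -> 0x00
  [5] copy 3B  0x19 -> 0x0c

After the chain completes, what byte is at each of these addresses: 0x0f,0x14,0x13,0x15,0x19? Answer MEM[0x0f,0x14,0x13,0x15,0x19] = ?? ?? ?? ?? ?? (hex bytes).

MEM[0x0f,0x14,0x13,0x15,0x19] = dc be 81 ca ca

[0] 0x12->0x00 len=7 : 62 f9 be ca d6 c9 6e
[1] 0x01->0x17 len=5 : f9 be ca d6 c9
[2] 0x18->0x0d len=2 : be ca
[3] 0x0a->0x11 len=5 : 1e 6c 81 be ca
[4] 0x15->0x00 len=3 : ca d6 f9
[5] 0x19->0x0c len=3 : ca d6 c9
query mem[0x0f]=0xdc, mem[0x14]=0xbe, mem[0x13]=0x81, mem[0x15]=0xca, mem[0x19]=0xca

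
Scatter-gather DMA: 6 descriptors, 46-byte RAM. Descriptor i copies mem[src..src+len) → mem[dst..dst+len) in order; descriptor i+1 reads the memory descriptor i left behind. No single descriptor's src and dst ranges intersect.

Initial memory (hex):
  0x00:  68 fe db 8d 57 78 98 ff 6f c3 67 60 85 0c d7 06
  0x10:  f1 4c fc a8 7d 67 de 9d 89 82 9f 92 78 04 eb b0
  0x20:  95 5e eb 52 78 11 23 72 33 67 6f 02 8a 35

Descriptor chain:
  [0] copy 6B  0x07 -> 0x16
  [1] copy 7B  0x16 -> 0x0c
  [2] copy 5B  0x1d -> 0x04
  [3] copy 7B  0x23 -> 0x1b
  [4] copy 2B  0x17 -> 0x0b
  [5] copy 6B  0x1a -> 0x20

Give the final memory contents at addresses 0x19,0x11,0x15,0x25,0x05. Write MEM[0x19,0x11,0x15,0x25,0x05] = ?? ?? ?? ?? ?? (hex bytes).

MEM[0x19,0x11,0x15,0x25,0x05] = 67 85 67 72 eb

D0: mem[0x16..0x1b] <- [ff 6f c3 67 60 85]
D1: mem[0x0c..0x12] <- [ff 6f c3 67 60 85 78]
D2: mem[0x04..0x08] <- [04 eb b0 95 5e]
D3: mem[0x1b..0x21] <- [52 78 11 23 72 33 67]
D4: mem[0x0b..0x0c] <- [6f c3]
D5: mem[0x20..0x25] <- [60 52 78 11 23 72]
query mem[0x19]=0x67, mem[0x11]=0x85, mem[0x15]=0x67, mem[0x25]=0x72, mem[0x05]=0xeb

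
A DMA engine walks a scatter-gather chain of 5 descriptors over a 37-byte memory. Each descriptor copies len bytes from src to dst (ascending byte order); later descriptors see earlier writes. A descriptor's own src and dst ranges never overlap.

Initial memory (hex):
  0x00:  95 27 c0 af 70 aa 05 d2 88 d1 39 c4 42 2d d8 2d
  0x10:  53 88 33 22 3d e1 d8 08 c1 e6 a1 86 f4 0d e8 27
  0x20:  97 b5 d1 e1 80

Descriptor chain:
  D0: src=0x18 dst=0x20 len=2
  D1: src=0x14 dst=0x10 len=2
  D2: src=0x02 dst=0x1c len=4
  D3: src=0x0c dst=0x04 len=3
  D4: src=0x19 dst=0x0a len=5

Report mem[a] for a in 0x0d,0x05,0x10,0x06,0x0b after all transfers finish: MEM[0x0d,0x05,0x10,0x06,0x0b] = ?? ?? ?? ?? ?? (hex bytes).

#0 dst[0x20+2] := {0xc1,0xe6}
#1 dst[0x10+2] := {0x3d,0xe1}
#2 dst[0x1c+4] := {0xc0,0xaf,0x70,0xaa}
#3 dst[0x04+3] := {0x42,0x2d,0xd8}
#4 dst[0x0a+5] := {0xe6,0xa1,0x86,0xc0,0xaf}
query mem[0x0d]=0xc0, mem[0x05]=0x2d, mem[0x10]=0x3d, mem[0x06]=0xd8, mem[0x0b]=0xa1

MEM[0x0d,0x05,0x10,0x06,0x0b] = c0 2d 3d d8 a1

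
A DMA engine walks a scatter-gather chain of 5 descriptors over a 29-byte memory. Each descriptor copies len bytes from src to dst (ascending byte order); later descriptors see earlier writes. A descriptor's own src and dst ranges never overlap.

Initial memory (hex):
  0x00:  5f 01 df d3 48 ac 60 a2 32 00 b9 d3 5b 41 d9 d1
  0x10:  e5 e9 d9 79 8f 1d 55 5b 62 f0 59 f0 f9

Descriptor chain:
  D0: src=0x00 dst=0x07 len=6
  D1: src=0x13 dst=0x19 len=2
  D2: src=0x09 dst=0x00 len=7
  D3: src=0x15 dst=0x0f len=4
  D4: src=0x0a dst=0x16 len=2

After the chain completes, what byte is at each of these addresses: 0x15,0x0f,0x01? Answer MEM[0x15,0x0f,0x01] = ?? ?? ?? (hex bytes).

#0 dst[0x07+6] := {0x5f,0x01,0xdf,0xd3,0x48,0xac}
#1 dst[0x19+2] := {0x79,0x8f}
#2 dst[0x00+7] := {0xdf,0xd3,0x48,0xac,0x41,0xd9,0xd1}
#3 dst[0x0f+4] := {0x1d,0x55,0x5b,0x62}
#4 dst[0x16+2] := {0xd3,0x48}
query mem[0x15]=0x1d, mem[0x0f]=0x1d, mem[0x01]=0xd3

MEM[0x15,0x0f,0x01] = 1d 1d d3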